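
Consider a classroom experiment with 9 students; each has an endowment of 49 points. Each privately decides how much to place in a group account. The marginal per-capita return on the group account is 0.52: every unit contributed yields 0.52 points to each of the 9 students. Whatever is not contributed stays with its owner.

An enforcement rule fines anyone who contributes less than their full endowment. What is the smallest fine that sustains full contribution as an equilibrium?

Given the others contribute fully, the best deviation is to contribute 0 (any partial contribution still incurs the fine and gives up units whose private return 0.52 is below 1).
Deviating from 49 to 0 saves 49 points but forfeits the deviator's share of the drop in the group account: 0.52 × 49 = 25.48.
So the deviation gain is 49 − 25.48 = 23.52, and the fine must be at least 23.52 points to wipe it out.

23.52 points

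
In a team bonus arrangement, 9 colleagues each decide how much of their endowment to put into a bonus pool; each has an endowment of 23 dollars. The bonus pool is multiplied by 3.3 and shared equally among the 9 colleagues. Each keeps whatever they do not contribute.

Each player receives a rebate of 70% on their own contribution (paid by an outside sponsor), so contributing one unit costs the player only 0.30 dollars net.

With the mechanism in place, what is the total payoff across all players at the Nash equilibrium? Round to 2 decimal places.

With the mechanism, a contributed unit returns (3.3/9) / 0.30 = 1.2222 per unit of net cost to the contributor — now above 1 — so contributing fully is weakly dominant for every player.
So the Nash equilibrium is full contribution by all 9; the group earns 9 × (23 × 0.70 + 3.3 × 23) = 828.00.

828.00 dollars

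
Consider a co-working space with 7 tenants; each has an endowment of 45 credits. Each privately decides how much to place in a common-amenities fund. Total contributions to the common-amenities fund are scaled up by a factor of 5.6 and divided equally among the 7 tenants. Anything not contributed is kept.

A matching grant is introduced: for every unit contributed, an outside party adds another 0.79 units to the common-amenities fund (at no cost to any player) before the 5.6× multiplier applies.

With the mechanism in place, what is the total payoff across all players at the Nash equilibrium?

With the mechanism, a contributed unit returns 5.6 × 1.79 / 7 = 1.4320 per unit of net cost to the contributor — now above 1 — so contributing fully is weakly dominant for every player.
So the Nash equilibrium is full contribution by all 7; the group earns 5.6 × 1.79 × 315 = 3157.56.

3157.56 credits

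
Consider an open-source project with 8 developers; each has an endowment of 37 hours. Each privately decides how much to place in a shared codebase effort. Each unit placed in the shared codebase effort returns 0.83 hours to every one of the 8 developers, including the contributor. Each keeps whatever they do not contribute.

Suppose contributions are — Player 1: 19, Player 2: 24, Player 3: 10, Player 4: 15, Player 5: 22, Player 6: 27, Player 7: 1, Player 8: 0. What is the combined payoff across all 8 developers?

961.52 hours

Total contributed: 19 + 24 + 10 + 15 + 22 + 27 + 1 + 0 = 118; total kept: 8 × 37 − 118 = 178.
The shared codebase effort pays out 0.83 × 8 × 118 = 783.52 in aggregate.
Group total = 178 + 783.52 = 961.52.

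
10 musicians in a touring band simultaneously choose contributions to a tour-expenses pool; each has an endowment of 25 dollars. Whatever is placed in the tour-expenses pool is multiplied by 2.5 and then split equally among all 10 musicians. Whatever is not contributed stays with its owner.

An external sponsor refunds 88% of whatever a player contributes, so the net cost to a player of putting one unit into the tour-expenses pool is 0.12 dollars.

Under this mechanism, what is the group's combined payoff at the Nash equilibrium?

845.00 dollars

Under the mechanism each unit contributed yields (2.5/10) / 0.12 = 2.0833 back to its contributor per unit of net cost, which exceeds 1, making full contribution the dominant choice for everyone.
So the Nash equilibrium is full contribution by all 10; the group earns 10 × (25 × 0.88 + 2.5 × 25) = 845.00.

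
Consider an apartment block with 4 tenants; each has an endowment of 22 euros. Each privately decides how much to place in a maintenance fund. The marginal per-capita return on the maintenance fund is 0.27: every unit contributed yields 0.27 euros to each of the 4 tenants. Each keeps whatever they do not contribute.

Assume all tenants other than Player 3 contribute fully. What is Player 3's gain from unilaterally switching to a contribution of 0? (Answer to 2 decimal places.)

16.06 euros

Switching from a contribution of 22 to 0 lets Player 3 keep an extra 22 euros, but lowers the maintenance fund by 22, which costs Player 3 their own share of that drop: 0.27 × 22 = 5.94.
Net gain = 22 − 5.94 = 16.06. The private return per contributed unit (0.27) is below 1, so free-riding is indeed the best response regardless of what the others do.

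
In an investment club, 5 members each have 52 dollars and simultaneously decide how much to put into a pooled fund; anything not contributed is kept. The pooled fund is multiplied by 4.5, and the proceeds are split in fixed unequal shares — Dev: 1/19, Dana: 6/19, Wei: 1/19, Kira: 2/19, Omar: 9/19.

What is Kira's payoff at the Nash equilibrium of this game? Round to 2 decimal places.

Player j's private return per contributed unit is 4.5 × (j's share). Contributing is weakly dominant for j when that share is at least 1/4.5 = 0.2222, and contributing 0 is dominant otherwise.
Dana and Omar clear that bar, contributing 52 each; the remaining 3 contribute 0. Total contributed: 104.
Kira keeps 52 and receives 4.5 × 104 × 2/19 = 49.26 from the pooled fund, for a payoff of 101.26.

101.26 dollars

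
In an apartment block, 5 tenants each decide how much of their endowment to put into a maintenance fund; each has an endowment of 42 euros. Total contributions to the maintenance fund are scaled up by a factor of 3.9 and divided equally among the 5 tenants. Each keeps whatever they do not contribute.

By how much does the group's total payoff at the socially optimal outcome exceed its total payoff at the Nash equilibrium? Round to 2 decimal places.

Each contributed unit returns 3.9/5 = 0.7800 to its contributor — below 1 — so contributing 0 is dominant for every player. At the Nash equilibrium everyone keeps their 42, and the group total is 5 × 42 = 210.
Each contributed unit returns 3.900 to the group as a whole (0.7800 to each of 5 players), which exceeds 1, so the social optimum is full contribution: group total = 3.900 × 210 = 819.00.
Efficiency loss = 819.00 − 210 = 609.00.

609.00 euros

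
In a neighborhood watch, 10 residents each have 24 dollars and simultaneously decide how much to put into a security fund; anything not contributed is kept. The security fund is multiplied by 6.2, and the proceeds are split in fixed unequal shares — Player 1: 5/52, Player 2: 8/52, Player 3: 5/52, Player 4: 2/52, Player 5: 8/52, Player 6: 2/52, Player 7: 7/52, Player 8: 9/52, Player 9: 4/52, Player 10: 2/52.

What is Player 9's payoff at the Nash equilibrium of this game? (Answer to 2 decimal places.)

A player with share s gets back 6.2·s per unit contributed, so full contribution is dominant for anyone with s > 1/6.2 = 0.1613 and zero contribution is dominant for anyone below.
Player 8 alone (share 9/52) is above the threshold, contributing 24; the remaining 9 contribute 0. Total contributed: 24.
Player 9 keeps 24 and receives 6.2 × 24 × 4/52 = 11.45 from the security fund, for a payoff of 35.45.

35.45 dollars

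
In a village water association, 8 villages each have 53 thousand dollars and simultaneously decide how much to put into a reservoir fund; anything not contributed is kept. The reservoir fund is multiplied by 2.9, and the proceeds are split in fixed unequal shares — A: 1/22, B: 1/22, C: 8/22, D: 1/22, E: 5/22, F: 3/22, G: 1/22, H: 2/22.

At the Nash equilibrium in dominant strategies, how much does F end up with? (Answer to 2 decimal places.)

73.96 thousand dollars

A player with share s gets back 2.9·s per unit contributed, so full contribution is dominant for anyone with s > 1/2.9 = 0.3448 and zero contribution is dominant for anyone below.
The only share above 0.3448 is C's 8/22, contributing 53; the remaining 7 contribute 0. Total contributed: 53.
F keeps 53 and receives 2.9 × 53 × 3/22 = 20.96 from the reservoir fund, for a payoff of 73.96.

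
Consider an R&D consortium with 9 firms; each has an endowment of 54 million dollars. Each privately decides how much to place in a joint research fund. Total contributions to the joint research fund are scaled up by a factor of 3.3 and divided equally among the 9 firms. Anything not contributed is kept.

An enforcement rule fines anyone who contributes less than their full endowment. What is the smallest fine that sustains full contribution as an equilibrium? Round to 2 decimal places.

34.20 million dollars

Given the others contribute fully, the best deviation is to contribute 0 (any partial contribution still incurs the fine and gives up units whose private return 0.3667 is below 1).
Deviating from 54 to 0 saves 54 million dollars but forfeits the deviator's share of the drop in the joint research fund: 3.3/9 × 54 = 19.80.
So the deviation gain is 54 − 19.80 = 34.20, and the fine must be at least 34.20 million dollars to wipe it out.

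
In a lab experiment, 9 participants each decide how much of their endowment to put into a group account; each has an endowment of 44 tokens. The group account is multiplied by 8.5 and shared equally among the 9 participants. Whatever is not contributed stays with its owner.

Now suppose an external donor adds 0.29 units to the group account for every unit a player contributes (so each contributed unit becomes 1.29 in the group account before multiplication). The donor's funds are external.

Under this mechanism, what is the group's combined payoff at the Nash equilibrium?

The effective private return per unit is now 8.5 × 1.29 / 9 = 1.2183 > 1, so every player's dominant strategy flips to full contribution.
At the Nash equilibrium everyone contributes 44. Group total payoff = 8.5 × 1.29 × 396 = 4342.14.

4342.14 tokens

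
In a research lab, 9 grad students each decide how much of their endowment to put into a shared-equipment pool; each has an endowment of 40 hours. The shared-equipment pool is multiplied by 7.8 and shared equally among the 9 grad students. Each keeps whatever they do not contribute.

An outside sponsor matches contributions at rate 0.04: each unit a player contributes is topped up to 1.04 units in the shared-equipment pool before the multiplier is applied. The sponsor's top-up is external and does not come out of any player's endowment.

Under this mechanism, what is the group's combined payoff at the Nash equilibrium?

Even with the mechanism, each unit contributed returns only 7.8 × 1.04 / 9 = 0.9013 per unit of net cost, so contributing nothing is still dominant.
At the Nash equilibrium no one contributes; group total payoff = 9 × 40 = 360.

360.00 hours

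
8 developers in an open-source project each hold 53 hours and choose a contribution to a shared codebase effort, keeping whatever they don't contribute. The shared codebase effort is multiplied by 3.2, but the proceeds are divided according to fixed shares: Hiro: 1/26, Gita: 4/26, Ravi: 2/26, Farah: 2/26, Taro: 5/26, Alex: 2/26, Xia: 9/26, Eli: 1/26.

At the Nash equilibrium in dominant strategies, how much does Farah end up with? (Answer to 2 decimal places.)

66.05 hours

For player j, contributing a unit is worthwhile iff 3.2 × (j's share) ≥ 1, i.e. iff j's share is at least 0.3125.
Xia alone (share 9/26) is above the threshold, contributing 53; the remaining 7 contribute 0. Total contributed: 53.
Farah keeps 53 and receives 3.2 × 53 × 2/26 = 13.05 from the shared codebase effort, for a payoff of 66.05.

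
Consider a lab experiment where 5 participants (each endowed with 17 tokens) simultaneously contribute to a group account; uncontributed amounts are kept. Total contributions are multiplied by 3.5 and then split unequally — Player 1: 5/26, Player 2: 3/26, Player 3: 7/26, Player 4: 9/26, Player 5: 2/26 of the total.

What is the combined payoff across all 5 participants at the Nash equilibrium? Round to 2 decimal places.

A player with share s gets back 3.5·s per unit contributed, so full contribution is dominant for anyone with s > 1/3.5 = 0.2857 and zero contribution is dominant for anyone below.
The only share above 0.2857 is Player 4's 9/26, contributing 17; the remaining 4 contribute 0. Total contributed: 17.
The group account pays out 3.5 × 17 = 59.50 in total (split across the unequal shares, but the aggregate is all that matters for the group sum).
The 4 free-riders keep 17 each, adding 68. Group total = 68 + 59.50 = 127.50.

127.50 tokens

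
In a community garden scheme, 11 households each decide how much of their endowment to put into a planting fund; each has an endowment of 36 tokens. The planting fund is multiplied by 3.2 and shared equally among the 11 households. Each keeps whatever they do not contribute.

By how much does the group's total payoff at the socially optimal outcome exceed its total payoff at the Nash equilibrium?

871.20 tokens

Each contributed unit returns 3.2/11 = 0.2909 to its contributor — below 1 — so contributing 0 is dominant for every player. At the Nash equilibrium everyone keeps their 36, and the group total is 11 × 36 = 396.
Each contributed unit returns 3.200 to the group as a whole (0.2909 to each of 11 players), which exceeds 1, so the social optimum is full contribution: group total = 3.200 × 396 = 1267.20.
Efficiency loss = 1267.20 − 396 = 871.20.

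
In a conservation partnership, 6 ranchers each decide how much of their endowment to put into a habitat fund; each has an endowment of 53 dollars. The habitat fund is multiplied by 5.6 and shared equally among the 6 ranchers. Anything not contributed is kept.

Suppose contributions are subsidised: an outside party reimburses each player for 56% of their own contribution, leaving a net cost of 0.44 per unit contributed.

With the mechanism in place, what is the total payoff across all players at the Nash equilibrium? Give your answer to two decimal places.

Under the mechanism each unit contributed yields (5.6/6) / 0.44 = 2.1212 back to its contributor per unit of net cost, which exceeds 1, making full contribution the dominant choice for everyone.
At the Nash equilibrium everyone contributes 53. Group total payoff = 6 × (53 × 0.56 + 5.6 × 53) = 1958.88.

1958.88 dollars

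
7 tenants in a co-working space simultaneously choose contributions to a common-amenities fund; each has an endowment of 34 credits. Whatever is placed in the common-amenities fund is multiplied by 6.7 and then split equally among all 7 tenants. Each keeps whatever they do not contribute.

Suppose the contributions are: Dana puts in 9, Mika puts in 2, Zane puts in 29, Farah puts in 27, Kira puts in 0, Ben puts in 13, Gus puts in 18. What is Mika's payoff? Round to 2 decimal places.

125.80 credits

Total contributed: 9 + 2 + 29 + 27 + 0 + 13 + 18 = 98.
Each receives 6.7 × 98 / 7 = 93.80 from the common-amenities fund.
Mika keeps 34 − 2 = 32, so Mika's payoff is 32 + 93.80 = 125.80.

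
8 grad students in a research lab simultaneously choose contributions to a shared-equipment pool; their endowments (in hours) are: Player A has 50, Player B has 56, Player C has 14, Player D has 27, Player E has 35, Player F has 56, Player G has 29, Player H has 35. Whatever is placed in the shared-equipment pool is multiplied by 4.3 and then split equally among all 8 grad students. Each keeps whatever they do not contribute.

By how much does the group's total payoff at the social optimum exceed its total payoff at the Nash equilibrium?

996.60 hours

The private return per contributed unit is 4.3/8 = 0.5375 < 1 for every player regardless of endowment, so the Nash equilibrium is zero contribution and the group total is Σ E_j = 50 + 56 + 14 + 27 + 35 + 56 + 29 + 35 = 302.
Each contributed unit returns 4.300 to the group, so the social optimum is full contribution by everyone: group total = 4.300 × 302 = 1298.60.
Efficiency loss = (4.300 − 1) × 302 = 996.60.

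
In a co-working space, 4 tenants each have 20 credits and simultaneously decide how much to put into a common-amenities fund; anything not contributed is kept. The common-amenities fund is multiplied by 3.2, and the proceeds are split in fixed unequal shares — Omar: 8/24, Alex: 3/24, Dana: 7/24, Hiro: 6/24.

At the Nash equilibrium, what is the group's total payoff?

A player with share s gets back 3.2·s per unit contributed, so full contribution is dominant for anyone with s > 1/3.2 = 0.3125 and zero contribution is dominant for anyone below.
Omar alone (share 8/24) is above the threshold, contributing 20; the remaining 3 contribute 0. Total contributed: 20.
The common-amenities fund pays out 3.2 × 20 = 64.00 in total (split across the unequal shares, but the aggregate is all that matters for the group sum).
The 3 free-riders keep 20 each, adding 60. Group total = 60 + 64.00 = 124.00.

124.00 credits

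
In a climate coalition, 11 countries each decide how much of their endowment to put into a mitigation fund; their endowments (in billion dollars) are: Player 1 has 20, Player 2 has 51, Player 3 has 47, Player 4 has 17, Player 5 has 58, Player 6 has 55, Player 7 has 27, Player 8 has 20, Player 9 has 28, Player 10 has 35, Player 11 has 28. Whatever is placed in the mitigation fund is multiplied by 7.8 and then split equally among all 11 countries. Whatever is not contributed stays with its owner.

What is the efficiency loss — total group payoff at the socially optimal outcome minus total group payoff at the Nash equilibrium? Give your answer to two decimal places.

The private return per contributed unit is 7.8/11 = 0.7091 < 1 for every player regardless of endowment, so the Nash equilibrium is zero contribution and the group total is Σ E_j = 20 + 51 + 47 + 17 + 58 + 55 + 27 + 20 + 28 + 35 + 28 = 386.
Each contributed unit returns 7.800 to the group, so the social optimum is full contribution by everyone: group total = 7.800 × 386 = 3010.80.
Efficiency loss = (7.800 − 1) × 386 = 2624.80.

2624.80 billion dollars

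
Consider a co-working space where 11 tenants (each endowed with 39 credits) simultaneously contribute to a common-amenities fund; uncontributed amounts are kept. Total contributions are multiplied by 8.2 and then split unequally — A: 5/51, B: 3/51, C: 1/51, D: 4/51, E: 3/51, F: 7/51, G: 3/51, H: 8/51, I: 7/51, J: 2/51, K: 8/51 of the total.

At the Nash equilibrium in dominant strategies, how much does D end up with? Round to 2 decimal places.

139.33 credits

Each unit j contributes comes back to j as 8.2 × (j's share), so j prefers to contribute only if that share exceeds 1/8.2 = 0.1220; otherwise keeping the unit dominates.
F, H, I and K are above the threshold, contributing 39 each; the remaining 7 contribute 0. Total contributed: 156.
D keeps 39 and receives 8.2 × 156 × 4/51 = 100.33 from the common-amenities fund, for a payoff of 139.33.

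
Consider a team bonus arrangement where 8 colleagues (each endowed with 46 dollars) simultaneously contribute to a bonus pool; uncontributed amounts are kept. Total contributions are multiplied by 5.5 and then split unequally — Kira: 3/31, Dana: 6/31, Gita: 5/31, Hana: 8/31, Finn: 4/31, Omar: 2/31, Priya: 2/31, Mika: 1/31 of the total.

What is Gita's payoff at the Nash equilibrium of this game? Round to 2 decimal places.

Player j's private return per contributed unit is 5.5 × (j's share). Contributing is weakly dominant for j when that share is at least 1/5.5 = 0.1818, and contributing 0 is dominant otherwise.
Dana and Hana are above the threshold, contributing 46 each; the remaining 6 contribute 0. Total contributed: 92.
Gita keeps 46 and receives 5.5 × 92 × 5/31 = 81.61 from the bonus pool, for a payoff of 127.61.

127.61 dollars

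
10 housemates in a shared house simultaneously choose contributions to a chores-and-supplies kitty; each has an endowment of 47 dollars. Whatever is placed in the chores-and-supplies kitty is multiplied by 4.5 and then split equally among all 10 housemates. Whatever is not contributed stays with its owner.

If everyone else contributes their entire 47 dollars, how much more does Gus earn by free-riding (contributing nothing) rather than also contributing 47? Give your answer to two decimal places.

Switching from a contribution of 47 to 0 lets Gus keep an extra 47 dollars, but lowers the chores-and-supplies kitty by 47, which costs Gus their own share of that drop: 4.5/10 × 47 = 21.15.
Net gain = 47 − 21.15 = 25.85. The private return per contributed unit (0.4500) is below 1, so free-riding is indeed the best response regardless of what the others do.

25.85 dollars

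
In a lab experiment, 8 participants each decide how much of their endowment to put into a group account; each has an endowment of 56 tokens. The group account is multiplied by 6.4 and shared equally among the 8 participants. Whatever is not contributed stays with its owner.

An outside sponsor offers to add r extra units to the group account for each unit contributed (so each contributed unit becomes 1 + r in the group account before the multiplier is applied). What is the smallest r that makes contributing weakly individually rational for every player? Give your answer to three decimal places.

0.250

With matching at rate r, one contributed unit becomes (1 + r) in the group account and returns 6.4 × (1 + r) / 8 to the contributor.
Setting this equal to 1: 1 + r = 8/6.4 = 1.2500.
So the minimum matching rate is r = 1.2500 − 1 = 0.250.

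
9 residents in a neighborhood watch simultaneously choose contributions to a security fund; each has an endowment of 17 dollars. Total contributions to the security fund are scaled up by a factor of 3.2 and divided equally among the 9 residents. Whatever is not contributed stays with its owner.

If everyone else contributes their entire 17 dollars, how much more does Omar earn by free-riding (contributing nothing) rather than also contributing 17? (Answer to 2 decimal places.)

Switching from a contribution of 17 to 0 lets Omar keep an extra 17 dollars, but lowers the security fund by 17, which costs Omar their own share of that drop: 3.2/9 × 17 = 6.04.
Net gain = 17 − 6.04 = 10.96. The private return per contributed unit (0.3556) is below 1, so free-riding is indeed the best response regardless of what the others do.

10.96 dollars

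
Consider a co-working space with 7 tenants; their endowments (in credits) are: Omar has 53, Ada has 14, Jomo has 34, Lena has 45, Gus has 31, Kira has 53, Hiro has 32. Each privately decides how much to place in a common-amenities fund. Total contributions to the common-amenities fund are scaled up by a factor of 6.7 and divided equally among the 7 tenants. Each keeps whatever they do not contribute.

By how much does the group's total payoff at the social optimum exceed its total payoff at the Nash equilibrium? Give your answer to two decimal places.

The private return per contributed unit is 6.7/7 = 0.9571 < 1 for every player regardless of endowment, so the Nash equilibrium is zero contribution and the group total is Σ E_j = 53 + 14 + 34 + 45 + 31 + 53 + 32 = 262.
Each contributed unit returns 6.700 to the group, so the social optimum is full contribution by everyone: group total = 6.700 × 262 = 1755.40.
Efficiency loss = (6.700 − 1) × 262 = 1493.40.

1493.40 credits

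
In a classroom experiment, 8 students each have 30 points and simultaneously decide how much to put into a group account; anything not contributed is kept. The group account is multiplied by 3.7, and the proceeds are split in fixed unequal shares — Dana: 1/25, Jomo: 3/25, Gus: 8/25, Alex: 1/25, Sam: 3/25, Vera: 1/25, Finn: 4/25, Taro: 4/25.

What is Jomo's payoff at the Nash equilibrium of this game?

43.32 points

Player j's private return per contributed unit is 3.7 × (j's share). Contributing is weakly dominant for j when that share is at least 1/3.7 = 0.2703, and contributing 0 is dominant otherwise.
The only share above 0.2703 is Gus's 8/25, contributing 30; the remaining 7 contribute 0. Total contributed: 30.
Jomo keeps 30 and receives 3.7 × 30 × 3/25 = 13.32 from the group account, for a payoff of 43.32.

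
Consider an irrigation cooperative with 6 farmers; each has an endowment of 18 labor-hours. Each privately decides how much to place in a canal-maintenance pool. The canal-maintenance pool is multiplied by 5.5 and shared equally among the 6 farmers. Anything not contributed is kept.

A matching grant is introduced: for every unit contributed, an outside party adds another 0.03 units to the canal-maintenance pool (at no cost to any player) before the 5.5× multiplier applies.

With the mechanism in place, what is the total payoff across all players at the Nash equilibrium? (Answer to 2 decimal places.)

108.00 labor-hours

The effective private return is 5.5 × 1.03 / 6 = 0.9442, which is still under 1, so the mechanism doesn't change anyone's dominant strategy: zero contribution.
Everyone keeps their endowment and the group total is 6 × 18 = 108.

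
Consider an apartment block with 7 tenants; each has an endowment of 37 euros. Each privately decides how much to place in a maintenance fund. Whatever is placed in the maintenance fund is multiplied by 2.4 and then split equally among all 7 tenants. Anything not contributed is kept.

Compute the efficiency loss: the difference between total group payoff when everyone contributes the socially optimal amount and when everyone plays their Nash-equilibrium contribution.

362.60 euros

Each contributed unit returns 2.4/7 = 0.3429 to its contributor — below 1 — so contributing 0 is dominant for every player. At the Nash equilibrium everyone keeps their 37, and the group total is 7 × 37 = 259.
Each contributed unit returns 2.400 to the group as a whole (0.3429 to each of 7 players), which exceeds 1, so the social optimum is full contribution: group total = 2.400 × 259 = 621.60.
Efficiency loss = 621.60 − 259 = 362.60.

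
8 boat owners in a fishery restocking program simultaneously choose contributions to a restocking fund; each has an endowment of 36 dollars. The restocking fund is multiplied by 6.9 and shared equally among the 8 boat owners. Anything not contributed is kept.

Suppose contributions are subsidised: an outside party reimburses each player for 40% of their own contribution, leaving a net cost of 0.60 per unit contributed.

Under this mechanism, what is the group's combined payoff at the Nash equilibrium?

2102.40 dollars

Under the mechanism each unit contributed yields (6.9/8) / 0.60 = 1.4375 back to its contributor per unit of net cost, which exceeds 1, making full contribution the dominant choice for everyone.
At the Nash equilibrium everyone contributes 36. Group total payoff = 8 × (36 × 0.40 + 6.9 × 36) = 2102.40.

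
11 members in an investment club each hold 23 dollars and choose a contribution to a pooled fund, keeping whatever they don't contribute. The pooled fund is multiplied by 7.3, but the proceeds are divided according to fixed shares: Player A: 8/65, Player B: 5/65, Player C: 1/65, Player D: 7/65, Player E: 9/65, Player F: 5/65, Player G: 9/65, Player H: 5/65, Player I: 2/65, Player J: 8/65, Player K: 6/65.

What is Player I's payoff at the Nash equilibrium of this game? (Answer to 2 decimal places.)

33.33 dollars

Each unit j contributes comes back to j as 7.3 × (j's share), so j prefers to contribute only if that share exceeds 1/7.3 = 0.1370; otherwise keeping the unit dominates.
Player E and Player G clear that bar, contributing 23 each; the remaining 9 contribute 0. Total contributed: 46.
Player I keeps 23 and receives 7.3 × 46 × 2/65 = 10.33 from the pooled fund, for a payoff of 33.33.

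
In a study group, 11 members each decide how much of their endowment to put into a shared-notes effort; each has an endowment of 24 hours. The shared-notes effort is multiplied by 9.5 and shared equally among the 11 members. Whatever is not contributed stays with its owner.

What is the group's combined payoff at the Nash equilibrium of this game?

264.00 hours

Each contributed unit returns 9.5/11 = 0.8636 to its contributor — below 1 — so contributing 0 is dominant for every player. At the Nash equilibrium everyone keeps their 24, and the group total is 11 × 24 = 264.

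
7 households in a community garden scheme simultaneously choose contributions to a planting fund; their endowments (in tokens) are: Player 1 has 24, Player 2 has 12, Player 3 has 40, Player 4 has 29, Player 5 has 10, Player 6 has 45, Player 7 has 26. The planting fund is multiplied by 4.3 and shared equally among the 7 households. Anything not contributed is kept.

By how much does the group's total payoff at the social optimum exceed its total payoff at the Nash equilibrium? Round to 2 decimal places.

613.80 tokens

The private return per contributed unit is 4.3/7 = 0.6143 < 1 for every player regardless of endowment, so the Nash equilibrium is zero contribution and the group total is Σ E_j = 24 + 12 + 40 + 29 + 10 + 45 + 26 = 186.
Each contributed unit returns 4.300 to the group, so the social optimum is full contribution by everyone: group total = 4.300 × 186 = 799.80.
Efficiency loss = (4.300 − 1) × 186 = 613.80.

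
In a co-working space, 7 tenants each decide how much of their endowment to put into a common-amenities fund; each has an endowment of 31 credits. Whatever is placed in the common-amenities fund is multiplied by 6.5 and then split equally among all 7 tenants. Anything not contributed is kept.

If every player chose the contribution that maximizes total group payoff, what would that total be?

1410.50 credits

Each contributed unit returns 6.500 to the group as a whole (0.9286 to each of 7 players), which exceeds 1, so the social optimum is full contribution: group total = 6.500 × 217 = 1410.50.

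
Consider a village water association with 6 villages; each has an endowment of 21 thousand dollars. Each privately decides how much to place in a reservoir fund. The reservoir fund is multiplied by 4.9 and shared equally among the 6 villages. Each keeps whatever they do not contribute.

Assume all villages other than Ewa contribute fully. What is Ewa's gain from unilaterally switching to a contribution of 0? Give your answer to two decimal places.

3.85 thousand dollars

Switching from a contribution of 21 to 0 lets Ewa keep an extra 21 thousand dollars, but lowers the reservoir fund by 21, which costs Ewa their own share of that drop: 4.9/6 × 21 = 17.15.
Net gain = 21 − 17.15 = 3.85. The private return per contributed unit (0.8167) is below 1, so free-riding is indeed the best response regardless of what the others do.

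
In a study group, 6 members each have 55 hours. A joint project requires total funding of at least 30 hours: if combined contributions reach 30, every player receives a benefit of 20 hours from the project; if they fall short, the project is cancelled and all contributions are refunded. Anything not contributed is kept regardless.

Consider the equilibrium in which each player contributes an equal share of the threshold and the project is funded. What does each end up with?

Equal share of the threshold: 30/6 = 5.
At this profile no one gains by cutting their contribution: any cut drops the total below 30, the project is cancelled, contributions are refunded, and the deviator ends with 55, which is less than 55 − 5 + 20 = 70. Contributing more than 5 just wastes the excess. So contributing exactly 5 is a best response.
Each player's payoff: 55 − 5 + 20 = 70.

70 hours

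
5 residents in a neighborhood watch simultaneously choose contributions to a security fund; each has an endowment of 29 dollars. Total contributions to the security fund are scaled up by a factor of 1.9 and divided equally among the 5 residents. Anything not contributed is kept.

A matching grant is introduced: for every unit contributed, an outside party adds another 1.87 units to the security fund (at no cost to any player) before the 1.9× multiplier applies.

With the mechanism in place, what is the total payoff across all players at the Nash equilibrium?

The effective private return per unit is now 1.9 × 2.87 / 5 = 1.0906 > 1, so every player's dominant strategy flips to full contribution.
At the Nash equilibrium everyone contributes 29. Group total payoff = 1.9 × 2.87 × 145 = 790.69.

790.69 dollars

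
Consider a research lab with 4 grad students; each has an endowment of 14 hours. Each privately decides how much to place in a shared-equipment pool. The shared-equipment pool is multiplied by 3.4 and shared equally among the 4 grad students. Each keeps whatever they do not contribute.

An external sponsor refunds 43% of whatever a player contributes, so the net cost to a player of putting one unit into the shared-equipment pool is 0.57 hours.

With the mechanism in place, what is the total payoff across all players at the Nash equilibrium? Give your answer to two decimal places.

214.48 hours

With the mechanism, a contributed unit returns (3.4/4) / 0.57 = 1.4912 per unit of net cost to the contributor — now above 1 — so contributing fully is weakly dominant for every player.
So the Nash equilibrium is full contribution by all 4; the group earns 4 × (14 × 0.43 + 3.4 × 14) = 214.48.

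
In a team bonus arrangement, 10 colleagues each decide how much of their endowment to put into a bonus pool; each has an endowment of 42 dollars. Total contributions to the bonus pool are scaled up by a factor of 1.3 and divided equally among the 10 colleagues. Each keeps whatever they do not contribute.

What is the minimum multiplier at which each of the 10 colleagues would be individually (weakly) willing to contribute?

A contributed unit returns (multiplier)/10 to its contributor.
This reaches 1 exactly when the multiplier is 10.

10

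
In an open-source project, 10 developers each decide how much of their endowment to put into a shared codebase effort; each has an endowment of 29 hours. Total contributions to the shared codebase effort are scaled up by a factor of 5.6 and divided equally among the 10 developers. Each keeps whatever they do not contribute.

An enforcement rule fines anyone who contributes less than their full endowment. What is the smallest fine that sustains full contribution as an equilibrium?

Given the others contribute fully, the best deviation is to contribute 0 (any partial contribution still incurs the fine and gives up units whose private return 0.5600 is below 1).
Deviating from 29 to 0 saves 29 hours but forfeits the deviator's share of the drop in the shared codebase effort: 5.6/10 × 29 = 16.24.
So the deviation gain is 29 − 16.24 = 12.76, and the fine must be at least 12.76 hours to wipe it out.

12.76 hours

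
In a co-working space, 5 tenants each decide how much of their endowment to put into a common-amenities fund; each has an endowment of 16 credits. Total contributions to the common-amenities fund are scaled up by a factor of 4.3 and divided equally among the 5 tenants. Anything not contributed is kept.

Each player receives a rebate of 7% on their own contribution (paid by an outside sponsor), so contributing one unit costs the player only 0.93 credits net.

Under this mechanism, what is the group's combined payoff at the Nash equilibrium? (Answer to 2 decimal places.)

80.00 credits

With the mechanism, a contributed unit returns (4.3/5) / 0.93 = 0.9247 per unit of net cost — still below 1 — so contributing 0 remains dominant for every player.
At the Nash equilibrium no one contributes; group total payoff = 5 × 16 = 80.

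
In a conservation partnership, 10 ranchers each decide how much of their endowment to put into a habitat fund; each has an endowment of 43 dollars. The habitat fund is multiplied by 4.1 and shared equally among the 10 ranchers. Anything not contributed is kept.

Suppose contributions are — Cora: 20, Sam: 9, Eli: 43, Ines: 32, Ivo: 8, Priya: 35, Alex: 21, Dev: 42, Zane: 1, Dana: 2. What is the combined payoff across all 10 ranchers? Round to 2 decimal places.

Total contributed: 20 + 9 + 43 + 32 + 8 + 35 + 21 + 42 + 1 + 2 = 213; total kept: 10 × 43 − 213 = 217.
The habitat fund pays out 4.1 × 213 = 873.30 in aggregate.
Group total = 217 + 873.30 = 1090.30.

1090.30 dollars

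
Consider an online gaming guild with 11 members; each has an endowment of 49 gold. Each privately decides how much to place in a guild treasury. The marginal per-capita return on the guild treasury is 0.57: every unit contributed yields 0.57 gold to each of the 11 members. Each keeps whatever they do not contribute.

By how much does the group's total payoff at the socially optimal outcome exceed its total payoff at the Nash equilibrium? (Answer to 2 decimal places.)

2840.53 gold

The private return per contributed unit is 0.57 < 1, so contributing 0 is dominant for every player. At the Nash equilibrium everyone keeps their 49, and the group total is 11 × 49 = 539.
Each contributed unit returns 6.270 to the group as a whole (0.57 to each of 11 players), which exceeds 1, so the social optimum is full contribution: group total = 6.270 × 539 = 3379.53.
Efficiency loss = 3379.53 − 539 = 2840.53.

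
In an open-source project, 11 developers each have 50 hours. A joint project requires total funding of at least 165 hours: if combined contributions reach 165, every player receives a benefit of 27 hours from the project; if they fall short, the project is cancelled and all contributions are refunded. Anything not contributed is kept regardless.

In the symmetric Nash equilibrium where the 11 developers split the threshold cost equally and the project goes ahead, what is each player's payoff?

62 hours

Equal share of the threshold: 165/11 = 15.
At this profile no one gains by cutting their contribution: any cut drops the total below 165, the project is cancelled, contributions are refunded, and the deviator ends with 50, which is less than 50 − 15 + 27 = 62. Contributing more than 15 just wastes the excess. So contributing exactly 15 is a best response.
Each player's payoff: 50 − 15 + 27 = 62.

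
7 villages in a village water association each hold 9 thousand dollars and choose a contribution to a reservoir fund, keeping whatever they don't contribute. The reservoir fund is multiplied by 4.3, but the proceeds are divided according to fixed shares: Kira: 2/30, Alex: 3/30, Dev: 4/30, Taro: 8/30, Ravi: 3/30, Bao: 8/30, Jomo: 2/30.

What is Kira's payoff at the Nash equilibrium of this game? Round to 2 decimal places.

14.16 thousand dollars

Player j's private return per contributed unit is 4.3 × (j's share). Contributing is weakly dominant for j when that share is at least 1/4.3 = 0.2326, and contributing 0 is dominant otherwise.
Taro and Bao clear that bar, contributing 9 each; the remaining 5 contribute 0. Total contributed: 18.
Kira keeps 9 and receives 4.3 × 18 × 2/30 = 5.16 from the reservoir fund, for a payoff of 14.16.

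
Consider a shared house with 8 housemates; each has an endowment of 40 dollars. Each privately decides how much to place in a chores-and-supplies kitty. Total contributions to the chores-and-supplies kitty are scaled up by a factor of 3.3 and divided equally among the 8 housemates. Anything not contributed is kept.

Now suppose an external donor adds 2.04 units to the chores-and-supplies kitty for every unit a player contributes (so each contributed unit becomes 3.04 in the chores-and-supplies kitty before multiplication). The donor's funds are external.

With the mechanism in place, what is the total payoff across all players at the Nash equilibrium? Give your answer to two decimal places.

3210.24 dollars

Under the mechanism each unit contributed yields 3.3 × 3.04 / 8 = 1.2540 back to its contributor per unit of net cost, which exceeds 1, making full contribution the dominant choice for everyone.
So the Nash equilibrium is full contribution by all 8; the group earns 3.3 × 3.04 × 320 = 3210.24.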